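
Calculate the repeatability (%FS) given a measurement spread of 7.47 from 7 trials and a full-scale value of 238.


Repeatability = (spread / full scale) * 100%.
R = (7.47 / 238) * 100
R = 3.139 %FS

3.139 %FS


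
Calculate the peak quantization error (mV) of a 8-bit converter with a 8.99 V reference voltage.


The maximum quantization error is +/- LSB/2.
LSB = Vref / 2^n = 8.99 / 256 = 0.03511719 V
Max error = LSB / 2 = 0.03511719 / 2 = 0.01755859 V
Max error = 17.5586 mV

17.5586 mV


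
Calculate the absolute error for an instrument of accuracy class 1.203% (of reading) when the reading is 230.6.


Absolute error = (accuracy% / 100) * reading.
Error = (1.203 / 100) * 230.6
Error = 0.01203 * 230.6
Error = 2.7741

2.7741


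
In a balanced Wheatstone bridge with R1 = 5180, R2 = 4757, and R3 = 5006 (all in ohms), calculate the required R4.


At balance: R1*R4 = R2*R3, so R4 = R2*R3/R1.
R4 = 4757 * 5006 / 5180
R4 = 23813542 / 5180
R4 = 4597.21 ohm

4597.21 ohm


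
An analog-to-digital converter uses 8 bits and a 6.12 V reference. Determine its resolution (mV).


The resolution (LSB) of an ADC is Vref / 2^n.
LSB = 6.12 / 2^8
LSB = 6.12 / 256
LSB = 0.02390625 V = 23.90625 mV

23.90625 mV


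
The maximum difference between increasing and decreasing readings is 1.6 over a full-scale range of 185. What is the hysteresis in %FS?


Hysteresis = (max difference / full scale) * 100%.
H = (1.6 / 185) * 100
H = 0.865 %FS

0.865 %FS


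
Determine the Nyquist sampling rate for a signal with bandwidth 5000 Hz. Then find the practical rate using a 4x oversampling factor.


By Nyquist theorem, fs_min = 2 * fmax.
fs_min = 2 * 5000 = 10000 Hz
Practical rate = 4 * fs_min = 4 * 10000 = 40000 Hz

fs_min = 10000 Hz, fs_practical = 40000 Hz


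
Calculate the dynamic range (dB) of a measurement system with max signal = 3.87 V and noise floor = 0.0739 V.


Dynamic range = 20 * log10(Vmax / Vnoise).
DR = 20 * log10(3.87 / 0.0739)
DR = 20 * log10(52.37)
DR = 34.38 dB

34.38 dB


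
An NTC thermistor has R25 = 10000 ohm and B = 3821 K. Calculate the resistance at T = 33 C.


NTC thermistor equation: Rt = R25 * exp(B * (1/T - 1/T25)).
T in Kelvin: 306.15 K, T25 = 298.15 K
1/T - 1/T25 = 1/306.15 - 1/298.15 = -8.764e-05
B * (1/T - 1/T25) = 3821 * -8.764e-05 = -0.3349
Rt = 10000 * exp(-0.3349) = 7154.2 ohm

7154.2 ohm


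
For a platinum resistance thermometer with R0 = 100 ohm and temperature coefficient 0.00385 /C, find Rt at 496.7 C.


The RTD equation: Rt = R0 * (1 + alpha * T).
Rt = 100 * (1 + 0.00385 * 496.7)
Rt = 100 * (1 + 1.912295)
Rt = 100 * 2.912295
Rt = 291.23 ohm

291.23 ohm


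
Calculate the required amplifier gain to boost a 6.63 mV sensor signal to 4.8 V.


Gain = Vout / Vin (converting to same units).
G = 4.8 V / 6.63 mV
G = 4800.0 mV / 6.63 mV
G = 723.98

723.98


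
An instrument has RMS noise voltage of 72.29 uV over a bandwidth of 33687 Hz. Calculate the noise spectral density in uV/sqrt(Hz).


Noise spectral density = Vrms / sqrt(BW).
NSD = 72.29 / sqrt(33687)
NSD = 72.29 / 183.5402
NSD = 0.3939 uV/sqrt(Hz)

0.3939 uV/sqrt(Hz)


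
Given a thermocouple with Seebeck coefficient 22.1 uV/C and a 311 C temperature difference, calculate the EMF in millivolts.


The thermocouple output V = sensitivity * dT.
V = 22.1 uV/C * 311 C
V = 6873.1 uV
V = 6.873 mV

6.873 mV


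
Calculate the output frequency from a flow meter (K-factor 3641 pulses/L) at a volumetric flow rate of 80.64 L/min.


Frequency = K * Q / 60 (converting L/min to L/s).
f = 3641 * 80.64 / 60
f = 293610.24 / 60
f = 4893.5 Hz

4893.5 Hz


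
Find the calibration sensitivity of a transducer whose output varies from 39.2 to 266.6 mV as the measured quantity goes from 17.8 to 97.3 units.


Sensitivity = (y2 - y1) / (x2 - x1).
S = (266.6 - 39.2) / (97.3 - 17.8)
S = 227.4 / 79.5
S = 2.8604 mV/unit

2.8604 mV/unit


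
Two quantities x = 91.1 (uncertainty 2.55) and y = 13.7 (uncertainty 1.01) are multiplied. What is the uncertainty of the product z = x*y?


For a product z = x*y, the relative uncertainty is:
uz/z = sqrt((ux/x)^2 + (uy/y)^2)
Relative uncertainties: ux/x = 2.55/91.1 = 0.027991
uy/y = 1.01/13.7 = 0.073723
z = 91.1 * 13.7 = 1248.1
uz = 1248.1 * sqrt(0.027991^2 + 0.073723^2) = 98.42

98.42


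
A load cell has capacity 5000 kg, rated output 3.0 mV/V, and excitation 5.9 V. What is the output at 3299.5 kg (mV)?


Vout = rated_output * Vex * (load / capacity).
Vout = 3.0 * 5.9 * (3299.5 / 5000)
Vout = 3.0 * 5.9 * 0.6599
Vout = 11.68 mV

11.68 mV


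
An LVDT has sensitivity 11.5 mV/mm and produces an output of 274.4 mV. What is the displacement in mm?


Displacement = Vout / sensitivity.
d = 274.4 / 11.5
d = 23.861 mm

23.861 mm


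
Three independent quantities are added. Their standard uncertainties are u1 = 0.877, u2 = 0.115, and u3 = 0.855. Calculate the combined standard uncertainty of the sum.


For a sum of independent quantities, uc = sqrt(u1^2 + u2^2 + u3^2).
uc = sqrt(0.877^2 + 0.115^2 + 0.855^2)
uc = sqrt(0.769129 + 0.013225 + 0.731025)
uc = 1.2302

1.2302


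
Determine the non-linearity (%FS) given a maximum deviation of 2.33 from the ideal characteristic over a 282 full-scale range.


Linearity error = (max deviation / full scale) * 100%.
Linearity = (2.33 / 282) * 100
Linearity = 0.826 %FS

0.826 %FS


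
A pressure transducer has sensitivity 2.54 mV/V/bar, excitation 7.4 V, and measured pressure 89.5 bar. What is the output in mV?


Output = sensitivity * Vex * P.
Vout = 2.54 * 7.4 * 89.5
Vout = 18.796 * 89.5
Vout = 1682.24 mV

1682.24 mV


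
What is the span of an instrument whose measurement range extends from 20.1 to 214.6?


Span = upper range - lower range.
Span = 214.6 - (20.1)
Span = 194.5

194.5


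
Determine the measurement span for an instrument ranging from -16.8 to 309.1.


Span = upper range - lower range.
Span = 309.1 - (-16.8)
Span = 325.9

325.9


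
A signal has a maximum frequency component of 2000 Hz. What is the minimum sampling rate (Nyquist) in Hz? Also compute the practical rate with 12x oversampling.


By Nyquist theorem, fs_min = 2 * fmax.
fs_min = 2 * 2000 = 4000 Hz
Practical rate = 12 * fs_min = 12 * 4000 = 48000 Hz

fs_min = 4000 Hz, fs_practical = 48000 Hz


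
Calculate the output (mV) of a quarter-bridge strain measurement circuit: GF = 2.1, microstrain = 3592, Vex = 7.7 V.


Quarter bridge output: Vout = (GF * epsilon * Vex) / 4.
Vout = (2.1 * 3592e-6 * 7.7) / 4
Vout = 0.05808264 / 4 V
Vout = 0.01452066 V = 14.5207 mV

14.5207 mV


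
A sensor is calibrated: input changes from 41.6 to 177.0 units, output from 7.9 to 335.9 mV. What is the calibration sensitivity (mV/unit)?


Sensitivity = (y2 - y1) / (x2 - x1).
S = (335.9 - 7.9) / (177.0 - 41.6)
S = 328.0 / 135.4
S = 2.4225 mV/unit

2.4225 mV/unit


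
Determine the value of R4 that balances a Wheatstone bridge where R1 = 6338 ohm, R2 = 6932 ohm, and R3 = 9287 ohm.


At balance: R1*R4 = R2*R3, so R4 = R2*R3/R1.
R4 = 6932 * 9287 / 6338
R4 = 64377484 / 6338
R4 = 10157.38 ohm

10157.38 ohm


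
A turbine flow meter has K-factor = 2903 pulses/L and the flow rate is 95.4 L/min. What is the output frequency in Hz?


Frequency = K * Q / 60 (converting L/min to L/s).
f = 2903 * 95.4 / 60
f = 276946.2 / 60
f = 4615.77 Hz

4615.77 Hz


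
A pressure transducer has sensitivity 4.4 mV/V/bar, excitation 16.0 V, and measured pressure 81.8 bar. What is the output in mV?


Output = sensitivity * Vex * P.
Vout = 4.4 * 16.0 * 81.8
Vout = 70.4 * 81.8
Vout = 5758.72 mV

5758.72 mV


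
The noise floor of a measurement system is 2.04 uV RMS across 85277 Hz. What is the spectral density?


Noise spectral density = Vrms / sqrt(BW).
NSD = 2.04 / sqrt(85277)
NSD = 2.04 / 292.0223
NSD = 0.007 uV/sqrt(Hz)

0.007 uV/sqrt(Hz)


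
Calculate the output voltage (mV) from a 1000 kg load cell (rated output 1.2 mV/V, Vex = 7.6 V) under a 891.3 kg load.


Vout = rated_output * Vex * (load / capacity).
Vout = 1.2 * 7.6 * (891.3 / 1000)
Vout = 1.2 * 7.6 * 0.8913
Vout = 8.129 mV

8.129 mV


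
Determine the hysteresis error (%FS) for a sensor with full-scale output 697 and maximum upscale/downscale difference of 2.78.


Hysteresis = (max difference / full scale) * 100%.
H = (2.78 / 697) * 100
H = 0.399 %FS

0.399 %FS


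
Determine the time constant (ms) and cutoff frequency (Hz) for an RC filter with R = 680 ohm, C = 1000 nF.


Time constant: tau = R * C.
tau = 680 * 1.00e-06 = 0.00068 s
tau = 0.68 ms
Cutoff frequency: fc = 1 / (2*pi*R*C).
fc = 1 / (2*pi*0.00068) = 234.05 Hz

tau = 0.68 ms, fc = 234.05 Hz


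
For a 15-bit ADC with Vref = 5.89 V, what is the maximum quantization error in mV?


The maximum quantization error is +/- LSB/2.
LSB = Vref / 2^n = 5.89 / 32768 = 0.00017975 V
Max error = LSB / 2 = 0.00017975 / 2 = 8.987e-05 V
Max error = 0.0899 mV

0.0899 mV


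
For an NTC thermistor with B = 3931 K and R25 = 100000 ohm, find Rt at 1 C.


NTC thermistor equation: Rt = R25 * exp(B * (1/T - 1/T25)).
T in Kelvin: 274.15 K, T25 = 298.15 K
1/T - 1/T25 = 1/274.15 - 1/298.15 = 0.00029362
B * (1/T - 1/T25) = 3931 * 0.00029362 = 1.1542
Rt = 100000 * exp(1.1542) = 317157.1 ohm

317157.1 ohm


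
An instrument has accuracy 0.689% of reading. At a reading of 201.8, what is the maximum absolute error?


Absolute error = (accuracy% / 100) * reading.
Error = (0.689 / 100) * 201.8
Error = 0.00689 * 201.8
Error = 1.3904

1.3904


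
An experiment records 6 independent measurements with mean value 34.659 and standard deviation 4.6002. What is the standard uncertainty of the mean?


The standard uncertainty for Type A evaluation is u = s / sqrt(n).
u = 4.6002 / sqrt(6)
u = 4.6002 / 2.4495
u = 1.878

1.878


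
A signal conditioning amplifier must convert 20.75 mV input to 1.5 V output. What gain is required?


Gain = Vout / Vin (converting to same units).
G = 1.5 V / 20.75 mV
G = 1500.0 mV / 20.75 mV
G = 72.29

72.29


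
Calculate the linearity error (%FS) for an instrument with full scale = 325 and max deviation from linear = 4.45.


Linearity error = (max deviation / full scale) * 100%.
Linearity = (4.45 / 325) * 100
Linearity = 1.369 %FS

1.369 %FS


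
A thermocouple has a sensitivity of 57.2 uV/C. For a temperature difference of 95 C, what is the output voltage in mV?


The thermocouple output V = sensitivity * dT.
V = 57.2 uV/C * 95 C
V = 5434.0 uV
V = 5.434 mV

5.434 mV


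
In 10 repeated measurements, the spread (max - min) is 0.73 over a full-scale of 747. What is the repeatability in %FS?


Repeatability = (spread / full scale) * 100%.
R = (0.73 / 747) * 100
R = 0.098 %FS

0.098 %FS


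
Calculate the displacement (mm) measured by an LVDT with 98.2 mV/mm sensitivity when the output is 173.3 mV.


Displacement = Vout / sensitivity.
d = 173.3 / 98.2
d = 1.765 mm

1.765 mm


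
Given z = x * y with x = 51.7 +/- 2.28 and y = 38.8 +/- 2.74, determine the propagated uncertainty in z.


For a product z = x*y, the relative uncertainty is:
uz/z = sqrt((ux/x)^2 + (uy/y)^2)
Relative uncertainties: ux/x = 2.28/51.7 = 0.044101
uy/y = 2.74/38.8 = 0.070619
z = 51.7 * 38.8 = 2006.0
uz = 2006.0 * sqrt(0.044101^2 + 0.070619^2) = 167.012

167.012


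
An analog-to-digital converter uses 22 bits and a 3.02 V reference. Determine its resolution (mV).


The resolution (LSB) of an ADC is Vref / 2^n.
LSB = 3.02 / 2^22
LSB = 3.02 / 4194304
LSB = 7.2e-07 V = 0.00072002 mV

0.00072002 mV


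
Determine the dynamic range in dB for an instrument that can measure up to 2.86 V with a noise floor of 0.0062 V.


Dynamic range = 20 * log10(Vmax / Vnoise).
DR = 20 * log10(2.86 / 0.0062)
DR = 20 * log10(461.29)
DR = 53.28 dB

53.28 dB


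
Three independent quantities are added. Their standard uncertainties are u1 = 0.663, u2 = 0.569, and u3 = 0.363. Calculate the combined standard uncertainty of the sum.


For a sum of independent quantities, uc = sqrt(u1^2 + u2^2 + u3^2).
uc = sqrt(0.663^2 + 0.569^2 + 0.363^2)
uc = sqrt(0.439569 + 0.323761 + 0.131769)
uc = 0.9461

0.9461


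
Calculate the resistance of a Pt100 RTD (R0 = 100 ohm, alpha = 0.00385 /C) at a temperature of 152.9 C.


The RTD equation: Rt = R0 * (1 + alpha * T).
Rt = 100 * (1 + 0.00385 * 152.9)
Rt = 100 * (1 + 0.588665)
Rt = 100 * 1.588665
Rt = 158.867 ohm

158.867 ohm


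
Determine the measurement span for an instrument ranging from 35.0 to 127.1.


Span = upper range - lower range.
Span = 127.1 - (35.0)
Span = 92.1

92.1


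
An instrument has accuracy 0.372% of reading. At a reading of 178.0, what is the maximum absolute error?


Absolute error = (accuracy% / 100) * reading.
Error = (0.372 / 100) * 178.0
Error = 0.00372 * 178.0
Error = 0.6622

0.6622


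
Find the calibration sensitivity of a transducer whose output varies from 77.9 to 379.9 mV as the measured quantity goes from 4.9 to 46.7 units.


Sensitivity = (y2 - y1) / (x2 - x1).
S = (379.9 - 77.9) / (46.7 - 4.9)
S = 302.0 / 41.8
S = 7.2249 mV/unit

7.2249 mV/unit


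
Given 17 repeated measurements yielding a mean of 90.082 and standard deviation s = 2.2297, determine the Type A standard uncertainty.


The standard uncertainty for Type A evaluation is u = s / sqrt(n).
u = 2.2297 / sqrt(17)
u = 2.2297 / 4.1231
u = 0.5408

0.5408


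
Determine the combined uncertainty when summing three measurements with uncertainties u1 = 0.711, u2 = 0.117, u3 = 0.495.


For a sum of independent quantities, uc = sqrt(u1^2 + u2^2 + u3^2).
uc = sqrt(0.711^2 + 0.117^2 + 0.495^2)
uc = sqrt(0.505521 + 0.013689 + 0.245025)
uc = 0.8742

0.8742


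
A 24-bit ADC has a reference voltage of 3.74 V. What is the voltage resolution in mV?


The resolution (LSB) of an ADC is Vref / 2^n.
LSB = 3.74 / 2^24
LSB = 3.74 / 16777216
LSB = 2.2e-07 V = 0.00022292 mV

0.00022292 mV


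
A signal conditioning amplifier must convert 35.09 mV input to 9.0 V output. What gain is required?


Gain = Vout / Vin (converting to same units).
G = 9.0 V / 35.09 mV
G = 9000.0 mV / 35.09 mV
G = 256.48

256.48


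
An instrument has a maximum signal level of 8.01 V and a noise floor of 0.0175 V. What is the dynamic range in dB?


Dynamic range = 20 * log10(Vmax / Vnoise).
DR = 20 * log10(8.01 / 0.0175)
DR = 20 * log10(457.71)
DR = 53.21 dB

53.21 dB


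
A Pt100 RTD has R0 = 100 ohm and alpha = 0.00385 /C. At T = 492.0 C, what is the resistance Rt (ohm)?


The RTD equation: Rt = R0 * (1 + alpha * T).
Rt = 100 * (1 + 0.00385 * 492.0)
Rt = 100 * (1 + 1.8942)
Rt = 100 * 2.8942
Rt = 289.42 ohm

289.42 ohm


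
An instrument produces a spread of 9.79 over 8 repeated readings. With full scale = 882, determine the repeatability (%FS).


Repeatability = (spread / full scale) * 100%.
R = (9.79 / 882) * 100
R = 1.11 %FS

1.11 %FS


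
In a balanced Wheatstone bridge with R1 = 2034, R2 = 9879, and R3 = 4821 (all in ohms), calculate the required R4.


At balance: R1*R4 = R2*R3, so R4 = R2*R3/R1.
R4 = 9879 * 4821 / 2034
R4 = 47626659 / 2034
R4 = 23415.27 ohm

23415.27 ohm


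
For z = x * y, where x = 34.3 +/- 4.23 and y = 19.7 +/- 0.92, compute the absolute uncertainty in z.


For a product z = x*y, the relative uncertainty is:
uz/z = sqrt((ux/x)^2 + (uy/y)^2)
Relative uncertainties: ux/x = 4.23/34.3 = 0.123324
uy/y = 0.92/19.7 = 0.046701
z = 34.3 * 19.7 = 675.7
uz = 675.7 * sqrt(0.123324^2 + 0.046701^2) = 89.106

89.106


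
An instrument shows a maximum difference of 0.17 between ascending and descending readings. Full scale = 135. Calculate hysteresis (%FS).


Hysteresis = (max difference / full scale) * 100%.
H = (0.17 / 135) * 100
H = 0.126 %FS

0.126 %FS


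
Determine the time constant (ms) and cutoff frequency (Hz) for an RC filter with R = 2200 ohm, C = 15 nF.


Time constant: tau = R * C.
tau = 2200 * 1.50e-08 = 3.3e-05 s
tau = 0.033 ms
Cutoff frequency: fc = 1 / (2*pi*R*C).
fc = 1 / (2*pi*3.3e-05) = 4822.88 Hz

tau = 0.033 ms, fc = 4822.88 Hz


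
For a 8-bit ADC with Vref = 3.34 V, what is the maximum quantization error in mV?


The maximum quantization error is +/- LSB/2.
LSB = Vref / 2^n = 3.34 / 256 = 0.01304687 V
Max error = LSB / 2 = 0.01304687 / 2 = 0.00652344 V
Max error = 6.5234 mV

6.5234 mV


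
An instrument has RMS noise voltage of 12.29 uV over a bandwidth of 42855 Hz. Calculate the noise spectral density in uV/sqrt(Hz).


Noise spectral density = Vrms / sqrt(BW).
NSD = 12.29 / sqrt(42855)
NSD = 12.29 / 207.0145
NSD = 0.0594 uV/sqrt(Hz)

0.0594 uV/sqrt(Hz)


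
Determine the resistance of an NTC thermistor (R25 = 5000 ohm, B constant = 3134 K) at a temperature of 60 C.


NTC thermistor equation: Rt = R25 * exp(B * (1/T - 1/T25)).
T in Kelvin: 333.15 K, T25 = 298.15 K
1/T - 1/T25 = 1/333.15 - 1/298.15 = -0.00035237
B * (1/T - 1/T25) = 3134 * -0.00035237 = -1.1043
Rt = 5000 * exp(-1.1043) = 1657.2 ohm

1657.2 ohm


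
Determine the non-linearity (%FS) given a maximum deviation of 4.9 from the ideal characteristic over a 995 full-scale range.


Linearity error = (max deviation / full scale) * 100%.
Linearity = (4.9 / 995) * 100
Linearity = 0.492 %FS

0.492 %FS


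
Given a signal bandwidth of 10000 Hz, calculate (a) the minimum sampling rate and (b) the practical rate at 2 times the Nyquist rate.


By Nyquist theorem, fs_min = 2 * fmax.
fs_min = 2 * 10000 = 20000 Hz
Practical rate = 2 * fs_min = 2 * 20000 = 40000 Hz

fs_min = 20000 Hz, fs_practical = 40000 Hz


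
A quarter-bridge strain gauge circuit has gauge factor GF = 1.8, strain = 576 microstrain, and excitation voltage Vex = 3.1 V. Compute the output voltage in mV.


Quarter bridge output: Vout = (GF * epsilon * Vex) / 4.
Vout = (1.8 * 576e-6 * 3.1) / 4
Vout = 0.00321408 / 4 V
Vout = 0.00080352 V = 0.8035 mV

0.8035 mV


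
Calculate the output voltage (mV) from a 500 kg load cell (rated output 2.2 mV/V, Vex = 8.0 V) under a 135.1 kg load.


Vout = rated_output * Vex * (load / capacity).
Vout = 2.2 * 8.0 * (135.1 / 500)
Vout = 2.2 * 8.0 * 0.2702
Vout = 4.756 mV

4.756 mV


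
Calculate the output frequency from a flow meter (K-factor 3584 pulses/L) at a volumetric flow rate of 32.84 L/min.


Frequency = K * Q / 60 (converting L/min to L/s).
f = 3584 * 32.84 / 60
f = 117698.56 / 60
f = 1961.64 Hz

1961.64 Hz


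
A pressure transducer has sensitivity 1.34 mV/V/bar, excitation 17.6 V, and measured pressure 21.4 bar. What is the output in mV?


Output = sensitivity * Vex * P.
Vout = 1.34 * 17.6 * 21.4
Vout = 23.584 * 21.4
Vout = 504.7 mV

504.7 mV


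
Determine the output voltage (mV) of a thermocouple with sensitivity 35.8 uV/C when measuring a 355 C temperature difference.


The thermocouple output V = sensitivity * dT.
V = 35.8 uV/C * 355 C
V = 12709.0 uV
V = 12.709 mV

12.709 mV


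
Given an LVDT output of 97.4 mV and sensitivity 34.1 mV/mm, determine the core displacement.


Displacement = Vout / sensitivity.
d = 97.4 / 34.1
d = 2.856 mm

2.856 mm


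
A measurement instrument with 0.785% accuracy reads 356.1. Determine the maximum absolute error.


Absolute error = (accuracy% / 100) * reading.
Error = (0.785 / 100) * 356.1
Error = 0.00785 * 356.1
Error = 2.7954

2.7954


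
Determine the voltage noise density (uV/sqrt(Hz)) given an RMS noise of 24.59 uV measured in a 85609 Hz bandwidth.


Noise spectral density = Vrms / sqrt(BW).
NSD = 24.59 / sqrt(85609)
NSD = 24.59 / 292.5902
NSD = 0.084 uV/sqrt(Hz)

0.084 uV/sqrt(Hz)


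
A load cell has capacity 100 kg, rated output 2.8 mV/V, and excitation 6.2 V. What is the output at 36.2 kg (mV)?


Vout = rated_output * Vex * (load / capacity).
Vout = 2.8 * 6.2 * (36.2 / 100)
Vout = 2.8 * 6.2 * 0.362
Vout = 6.284 mV

6.284 mV


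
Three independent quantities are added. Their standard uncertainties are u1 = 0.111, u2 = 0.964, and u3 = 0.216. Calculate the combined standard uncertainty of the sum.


For a sum of independent quantities, uc = sqrt(u1^2 + u2^2 + u3^2).
uc = sqrt(0.111^2 + 0.964^2 + 0.216^2)
uc = sqrt(0.012321 + 0.929296 + 0.046656)
uc = 0.9941

0.9941


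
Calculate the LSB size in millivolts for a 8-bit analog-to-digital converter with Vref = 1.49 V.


The resolution (LSB) of an ADC is Vref / 2^n.
LSB = 1.49 / 2^8
LSB = 1.49 / 256
LSB = 0.00582031 V = 5.8203125 mV

5.8203125 mV


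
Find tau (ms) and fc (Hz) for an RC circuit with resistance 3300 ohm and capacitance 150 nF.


Time constant: tau = R * C.
tau = 3300 * 1.50e-07 = 0.000495 s
tau = 0.495 ms
Cutoff frequency: fc = 1 / (2*pi*R*C).
fc = 1 / (2*pi*0.000495) = 321.53 Hz

tau = 0.495 ms, fc = 321.53 Hz


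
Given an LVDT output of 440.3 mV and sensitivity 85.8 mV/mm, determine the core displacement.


Displacement = Vout / sensitivity.
d = 440.3 / 85.8
d = 5.132 mm

5.132 mm


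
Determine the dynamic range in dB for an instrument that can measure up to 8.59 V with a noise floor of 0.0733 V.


Dynamic range = 20 * log10(Vmax / Vnoise).
DR = 20 * log10(8.59 / 0.0733)
DR = 20 * log10(117.19)
DR = 41.38 dB

41.38 dB


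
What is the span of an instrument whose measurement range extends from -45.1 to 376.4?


Span = upper range - lower range.
Span = 376.4 - (-45.1)
Span = 421.5

421.5


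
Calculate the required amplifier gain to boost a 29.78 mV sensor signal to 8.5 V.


Gain = Vout / Vin (converting to same units).
G = 8.5 V / 29.78 mV
G = 8500.0 mV / 29.78 mV
G = 285.43

285.43


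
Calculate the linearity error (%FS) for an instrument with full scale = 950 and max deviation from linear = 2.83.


Linearity error = (max deviation / full scale) * 100%.
Linearity = (2.83 / 950) * 100
Linearity = 0.298 %FS

0.298 %FS


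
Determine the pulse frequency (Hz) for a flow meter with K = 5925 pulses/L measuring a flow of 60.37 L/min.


Frequency = K * Q / 60 (converting L/min to L/s).
f = 5925 * 60.37 / 60
f = 357692.25 / 60
f = 5961.54 Hz

5961.54 Hz


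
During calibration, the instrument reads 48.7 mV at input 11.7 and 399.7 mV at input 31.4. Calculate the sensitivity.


Sensitivity = (y2 - y1) / (x2 - x1).
S = (399.7 - 48.7) / (31.4 - 11.7)
S = 351.0 / 19.7
S = 17.8173 mV/unit

17.8173 mV/unit


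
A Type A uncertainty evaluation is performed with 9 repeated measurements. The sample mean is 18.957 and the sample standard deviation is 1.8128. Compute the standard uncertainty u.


The standard uncertainty for Type A evaluation is u = s / sqrt(n).
u = 1.8128 / sqrt(9)
u = 1.8128 / 3.0
u = 0.6043

0.6043


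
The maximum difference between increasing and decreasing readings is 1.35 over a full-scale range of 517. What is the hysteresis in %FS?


Hysteresis = (max difference / full scale) * 100%.
H = (1.35 / 517) * 100
H = 0.261 %FS

0.261 %FS


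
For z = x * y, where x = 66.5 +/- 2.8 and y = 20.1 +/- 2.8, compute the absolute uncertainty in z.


For a product z = x*y, the relative uncertainty is:
uz/z = sqrt((ux/x)^2 + (uy/y)^2)
Relative uncertainties: ux/x = 2.8/66.5 = 0.042105
uy/y = 2.8/20.1 = 0.139303
z = 66.5 * 20.1 = 1336.7
uz = 1336.7 * sqrt(0.042105^2 + 0.139303^2) = 194.52

194.52


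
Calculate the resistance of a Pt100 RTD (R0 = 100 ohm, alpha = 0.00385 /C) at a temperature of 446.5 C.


The RTD equation: Rt = R0 * (1 + alpha * T).
Rt = 100 * (1 + 0.00385 * 446.5)
Rt = 100 * (1 + 1.719025)
Rt = 100 * 2.719025
Rt = 271.903 ohm

271.903 ohm


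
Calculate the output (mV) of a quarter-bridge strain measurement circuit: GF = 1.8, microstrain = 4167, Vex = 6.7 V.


Quarter bridge output: Vout = (GF * epsilon * Vex) / 4.
Vout = (1.8 * 4167e-6 * 6.7) / 4
Vout = 0.05025402 / 4 V
Vout = 0.0125635 V = 12.5635 mV

12.5635 mV


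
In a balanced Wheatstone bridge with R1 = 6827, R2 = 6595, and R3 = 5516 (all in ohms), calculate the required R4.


At balance: R1*R4 = R2*R3, so R4 = R2*R3/R1.
R4 = 6595 * 5516 / 6827
R4 = 36378020 / 6827
R4 = 5328.55 ohm

5328.55 ohm


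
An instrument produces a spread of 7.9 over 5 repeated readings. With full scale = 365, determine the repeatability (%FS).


Repeatability = (spread / full scale) * 100%.
R = (7.9 / 365) * 100
R = 2.164 %FS

2.164 %FS


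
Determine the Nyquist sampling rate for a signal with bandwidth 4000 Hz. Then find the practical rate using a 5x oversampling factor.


By Nyquist theorem, fs_min = 2 * fmax.
fs_min = 2 * 4000 = 8000 Hz
Practical rate = 5 * fs_min = 5 * 8000 = 40000 Hz

fs_min = 8000 Hz, fs_practical = 40000 Hz


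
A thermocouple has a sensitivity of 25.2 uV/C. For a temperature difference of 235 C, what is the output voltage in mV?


The thermocouple output V = sensitivity * dT.
V = 25.2 uV/C * 235 C
V = 5922.0 uV
V = 5.922 mV

5.922 mV


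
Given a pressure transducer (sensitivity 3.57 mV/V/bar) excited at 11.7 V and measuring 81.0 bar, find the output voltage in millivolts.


Output = sensitivity * Vex * P.
Vout = 3.57 * 11.7 * 81.0
Vout = 41.769 * 81.0
Vout = 3383.29 mV

3383.29 mV


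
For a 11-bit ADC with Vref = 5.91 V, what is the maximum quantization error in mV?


The maximum quantization error is +/- LSB/2.
LSB = Vref / 2^n = 5.91 / 2048 = 0.00288574 V
Max error = LSB / 2 = 0.00288574 / 2 = 0.00144287 V
Max error = 1.4429 mV

1.4429 mV


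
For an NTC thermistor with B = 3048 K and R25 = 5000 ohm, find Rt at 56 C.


NTC thermistor equation: Rt = R25 * exp(B * (1/T - 1/T25)).
T in Kelvin: 329.15 K, T25 = 298.15 K
1/T - 1/T25 = 1/329.15 - 1/298.15 = -0.00031589
B * (1/T - 1/T25) = 3048 * -0.00031589 = -0.9628
Rt = 5000 * exp(-0.9628) = 1909.1 ohm

1909.1 ohm


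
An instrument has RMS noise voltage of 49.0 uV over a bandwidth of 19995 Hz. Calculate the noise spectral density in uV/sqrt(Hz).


Noise spectral density = Vrms / sqrt(BW).
NSD = 49.0 / sqrt(19995)
NSD = 49.0 / 141.4037
NSD = 0.3465 uV/sqrt(Hz)

0.3465 uV/sqrt(Hz)


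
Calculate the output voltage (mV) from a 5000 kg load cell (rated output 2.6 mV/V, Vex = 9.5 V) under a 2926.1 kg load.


Vout = rated_output * Vex * (load / capacity).
Vout = 2.6 * 9.5 * (2926.1 / 5000)
Vout = 2.6 * 9.5 * 0.58522
Vout = 14.455 mV

14.455 mV


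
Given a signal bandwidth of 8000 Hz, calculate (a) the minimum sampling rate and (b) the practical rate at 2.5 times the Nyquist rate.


By Nyquist theorem, fs_min = 2 * fmax.
fs_min = 2 * 8000 = 16000 Hz
Practical rate = 2.5 * fs_min = 2.5 * 16000 = 40000 Hz

fs_min = 16000 Hz, fs_practical = 40000 Hz


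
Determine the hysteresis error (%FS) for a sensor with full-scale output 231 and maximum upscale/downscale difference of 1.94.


Hysteresis = (max difference / full scale) * 100%.
H = (1.94 / 231) * 100
H = 0.84 %FS

0.84 %FS


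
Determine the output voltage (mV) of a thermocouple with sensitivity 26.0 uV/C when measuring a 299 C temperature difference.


The thermocouple output V = sensitivity * dT.
V = 26.0 uV/C * 299 C
V = 7774.0 uV
V = 7.774 mV

7.774 mV


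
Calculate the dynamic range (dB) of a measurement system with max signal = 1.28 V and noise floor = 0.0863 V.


Dynamic range = 20 * log10(Vmax / Vnoise).
DR = 20 * log10(1.28 / 0.0863)
DR = 20 * log10(14.83)
DR = 23.42 dB

23.42 dB


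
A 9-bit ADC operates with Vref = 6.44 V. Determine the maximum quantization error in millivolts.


The maximum quantization error is +/- LSB/2.
LSB = Vref / 2^n = 6.44 / 512 = 0.01257813 V
Max error = LSB / 2 = 0.01257813 / 2 = 0.00628906 V
Max error = 6.2891 mV

6.2891 mV


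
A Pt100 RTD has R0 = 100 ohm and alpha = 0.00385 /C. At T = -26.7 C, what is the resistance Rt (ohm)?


The RTD equation: Rt = R0 * (1 + alpha * T).
Rt = 100 * (1 + 0.00385 * -26.7)
Rt = 100 * (1 + -0.102795)
Rt = 100 * 0.897205
Rt = 89.721 ohm

89.721 ohm


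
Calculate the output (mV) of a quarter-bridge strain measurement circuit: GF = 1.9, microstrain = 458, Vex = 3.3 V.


Quarter bridge output: Vout = (GF * epsilon * Vex) / 4.
Vout = (1.9 * 458e-6 * 3.3) / 4
Vout = 0.00287166 / 4 V
Vout = 0.00071791 V = 0.7179 mV

0.7179 mV


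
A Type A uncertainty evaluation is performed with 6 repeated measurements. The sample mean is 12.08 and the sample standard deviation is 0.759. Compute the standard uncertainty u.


The standard uncertainty for Type A evaluation is u = s / sqrt(n).
u = 0.759 / sqrt(6)
u = 0.759 / 2.4495
u = 0.3099

0.3099


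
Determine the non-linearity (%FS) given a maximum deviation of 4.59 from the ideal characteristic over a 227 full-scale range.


Linearity error = (max deviation / full scale) * 100%.
Linearity = (4.59 / 227) * 100
Linearity = 2.022 %FS

2.022 %FS


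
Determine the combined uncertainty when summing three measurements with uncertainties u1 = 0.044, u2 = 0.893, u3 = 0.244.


For a sum of independent quantities, uc = sqrt(u1^2 + u2^2 + u3^2).
uc = sqrt(0.044^2 + 0.893^2 + 0.244^2)
uc = sqrt(0.001936 + 0.797449 + 0.059536)
uc = 0.9268

0.9268


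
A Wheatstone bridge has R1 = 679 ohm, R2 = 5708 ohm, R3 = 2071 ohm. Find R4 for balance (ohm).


At balance: R1*R4 = R2*R3, so R4 = R2*R3/R1.
R4 = 5708 * 2071 / 679
R4 = 11821268 / 679
R4 = 17409.82 ohm

17409.82 ohm


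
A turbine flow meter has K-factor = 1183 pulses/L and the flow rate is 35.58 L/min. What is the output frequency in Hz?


Frequency = K * Q / 60 (converting L/min to L/s).
f = 1183 * 35.58 / 60
f = 42091.14 / 60
f = 701.52 Hz

701.52 Hz


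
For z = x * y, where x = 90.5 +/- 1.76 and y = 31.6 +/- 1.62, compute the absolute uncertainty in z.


For a product z = x*y, the relative uncertainty is:
uz/z = sqrt((ux/x)^2 + (uy/y)^2)
Relative uncertainties: ux/x = 1.76/90.5 = 0.019448
uy/y = 1.62/31.6 = 0.051266
z = 90.5 * 31.6 = 2859.8
uz = 2859.8 * sqrt(0.019448^2 + 0.051266^2) = 156.804

156.804


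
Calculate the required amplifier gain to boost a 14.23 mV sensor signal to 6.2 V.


Gain = Vout / Vin (converting to same units).
G = 6.2 V / 14.23 mV
G = 6200.0 mV / 14.23 mV
G = 435.7

435.7


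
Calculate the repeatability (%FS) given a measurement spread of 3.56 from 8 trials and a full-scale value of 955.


Repeatability = (spread / full scale) * 100%.
R = (3.56 / 955) * 100
R = 0.373 %FS

0.373 %FS


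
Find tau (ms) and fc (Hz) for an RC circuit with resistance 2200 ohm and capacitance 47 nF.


Time constant: tau = R * C.
tau = 2200 * 4.70e-08 = 0.0001034 s
tau = 0.1034 ms
Cutoff frequency: fc = 1 / (2*pi*R*C).
fc = 1 / (2*pi*0.0001034) = 1539.22 Hz

tau = 0.1034 ms, fc = 1539.22 Hz


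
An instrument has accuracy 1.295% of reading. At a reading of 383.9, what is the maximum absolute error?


Absolute error = (accuracy% / 100) * reading.
Error = (1.295 / 100) * 383.9
Error = 0.01295 * 383.9
Error = 4.9715

4.9715


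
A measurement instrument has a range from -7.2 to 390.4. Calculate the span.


Span = upper range - lower range.
Span = 390.4 - (-7.2)
Span = 397.6

397.6


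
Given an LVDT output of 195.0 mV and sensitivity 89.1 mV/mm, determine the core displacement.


Displacement = Vout / sensitivity.
d = 195.0 / 89.1
d = 2.189 mm

2.189 mm


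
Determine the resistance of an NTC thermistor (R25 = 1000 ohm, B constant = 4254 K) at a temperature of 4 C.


NTC thermistor equation: Rt = R25 * exp(B * (1/T - 1/T25)).
T in Kelvin: 277.15 K, T25 = 298.15 K
1/T - 1/T25 = 1/277.15 - 1/298.15 = 0.00025414
B * (1/T - 1/T25) = 4254 * 0.00025414 = 1.0811
Rt = 1000 * exp(1.0811) = 2947.9 ohm

2947.9 ohm


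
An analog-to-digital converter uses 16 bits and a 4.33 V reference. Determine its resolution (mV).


The resolution (LSB) of an ADC is Vref / 2^n.
LSB = 4.33 / 2^16
LSB = 4.33 / 65536
LSB = 6.607e-05 V = 0.06607056 mV

0.06607056 mV


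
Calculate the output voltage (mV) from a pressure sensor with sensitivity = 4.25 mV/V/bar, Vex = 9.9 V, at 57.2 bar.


Output = sensitivity * Vex * P.
Vout = 4.25 * 9.9 * 57.2
Vout = 42.075 * 57.2
Vout = 2406.69 mV

2406.69 mV


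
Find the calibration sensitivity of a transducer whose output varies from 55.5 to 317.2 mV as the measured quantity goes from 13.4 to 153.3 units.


Sensitivity = (y2 - y1) / (x2 - x1).
S = (317.2 - 55.5) / (153.3 - 13.4)
S = 261.7 / 139.9
S = 1.8706 mV/unit

1.8706 mV/unit


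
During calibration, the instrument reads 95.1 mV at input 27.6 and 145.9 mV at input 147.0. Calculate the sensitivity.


Sensitivity = (y2 - y1) / (x2 - x1).
S = (145.9 - 95.1) / (147.0 - 27.6)
S = 50.8 / 119.4
S = 0.4255 mV/unit

0.4255 mV/unit


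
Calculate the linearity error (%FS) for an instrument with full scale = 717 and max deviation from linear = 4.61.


Linearity error = (max deviation / full scale) * 100%.
Linearity = (4.61 / 717) * 100
Linearity = 0.643 %FS

0.643 %FS


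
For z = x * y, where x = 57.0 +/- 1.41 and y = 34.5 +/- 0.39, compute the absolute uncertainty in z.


For a product z = x*y, the relative uncertainty is:
uz/z = sqrt((ux/x)^2 + (uy/y)^2)
Relative uncertainties: ux/x = 1.41/57.0 = 0.024737
uy/y = 0.39/34.5 = 0.011304
z = 57.0 * 34.5 = 1966.5
uz = 1966.5 * sqrt(0.024737^2 + 0.011304^2) = 53.484

53.484


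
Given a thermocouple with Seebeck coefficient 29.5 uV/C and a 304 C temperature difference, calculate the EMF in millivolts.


The thermocouple output V = sensitivity * dT.
V = 29.5 uV/C * 304 C
V = 8968.0 uV
V = 8.968 mV

8.968 mV


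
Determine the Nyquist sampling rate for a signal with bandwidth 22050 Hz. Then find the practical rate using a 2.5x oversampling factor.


By Nyquist theorem, fs_min = 2 * fmax.
fs_min = 2 * 22050 = 44100 Hz
Practical rate = 2.5 * fs_min = 2.5 * 44100 = 110250 Hz

fs_min = 44100 Hz, fs_practical = 110250 Hz


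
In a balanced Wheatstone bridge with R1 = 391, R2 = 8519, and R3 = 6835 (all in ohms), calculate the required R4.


At balance: R1*R4 = R2*R3, so R4 = R2*R3/R1.
R4 = 8519 * 6835 / 391
R4 = 58227365 / 391
R4 = 148919.09 ohm

148919.09 ohm


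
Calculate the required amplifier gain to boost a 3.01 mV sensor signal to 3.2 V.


Gain = Vout / Vin (converting to same units).
G = 3.2 V / 3.01 mV
G = 3200.0 mV / 3.01 mV
G = 1063.12

1063.12


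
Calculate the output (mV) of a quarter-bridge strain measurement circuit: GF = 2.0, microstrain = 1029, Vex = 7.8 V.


Quarter bridge output: Vout = (GF * epsilon * Vex) / 4.
Vout = (2.0 * 1029e-6 * 7.8) / 4
Vout = 0.0160524 / 4 V
Vout = 0.0040131 V = 4.0131 mV

4.0131 mV


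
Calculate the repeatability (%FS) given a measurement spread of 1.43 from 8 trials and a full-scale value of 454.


Repeatability = (spread / full scale) * 100%.
R = (1.43 / 454) * 100
R = 0.315 %FS

0.315 %FS


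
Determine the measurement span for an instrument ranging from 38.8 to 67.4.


Span = upper range - lower range.
Span = 67.4 - (38.8)
Span = 28.6

28.6


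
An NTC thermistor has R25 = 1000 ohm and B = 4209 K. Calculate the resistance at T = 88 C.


NTC thermistor equation: Rt = R25 * exp(B * (1/T - 1/T25)).
T in Kelvin: 361.15 K, T25 = 298.15 K
1/T - 1/T25 = 1/361.15 - 1/298.15 = -0.00058508
B * (1/T - 1/T25) = 4209 * -0.00058508 = -2.4626
Rt = 1000 * exp(-2.4626) = 85.2 ohm

85.2 ohm


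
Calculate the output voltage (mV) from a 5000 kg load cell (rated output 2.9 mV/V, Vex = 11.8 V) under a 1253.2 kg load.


Vout = rated_output * Vex * (load / capacity).
Vout = 2.9 * 11.8 * (1253.2 / 5000)
Vout = 2.9 * 11.8 * 0.25064
Vout = 8.577 mV

8.577 mV


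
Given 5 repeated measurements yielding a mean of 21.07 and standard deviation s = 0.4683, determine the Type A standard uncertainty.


The standard uncertainty for Type A evaluation is u = s / sqrt(n).
u = 0.4683 / sqrt(5)
u = 0.4683 / 2.2361
u = 0.2094

0.2094


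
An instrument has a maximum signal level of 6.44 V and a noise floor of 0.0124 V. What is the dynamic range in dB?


Dynamic range = 20 * log10(Vmax / Vnoise).
DR = 20 * log10(6.44 / 0.0124)
DR = 20 * log10(519.35)
DR = 54.31 dB

54.31 dB


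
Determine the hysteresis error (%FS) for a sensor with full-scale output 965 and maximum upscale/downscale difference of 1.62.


Hysteresis = (max difference / full scale) * 100%.
H = (1.62 / 965) * 100
H = 0.168 %FS

0.168 %FS


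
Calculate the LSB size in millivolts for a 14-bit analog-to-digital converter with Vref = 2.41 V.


The resolution (LSB) of an ADC is Vref / 2^n.
LSB = 2.41 / 2^14
LSB = 2.41 / 16384
LSB = 0.00014709 V = 0.14709473 mV

0.14709473 mV


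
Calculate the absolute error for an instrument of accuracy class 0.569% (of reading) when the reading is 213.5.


Absolute error = (accuracy% / 100) * reading.
Error = (0.569 / 100) * 213.5
Error = 0.00569 * 213.5
Error = 1.2148

1.2148


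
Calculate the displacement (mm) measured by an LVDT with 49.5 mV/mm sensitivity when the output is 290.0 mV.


Displacement = Vout / sensitivity.
d = 290.0 / 49.5
d = 5.859 mm

5.859 mm


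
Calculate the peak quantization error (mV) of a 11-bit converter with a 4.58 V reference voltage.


The maximum quantization error is +/- LSB/2.
LSB = Vref / 2^n = 4.58 / 2048 = 0.00223633 V
Max error = LSB / 2 = 0.00223633 / 2 = 0.00111816 V
Max error = 1.1182 mV

1.1182 mV


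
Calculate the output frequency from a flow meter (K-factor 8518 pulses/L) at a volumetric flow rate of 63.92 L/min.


Frequency = K * Q / 60 (converting L/min to L/s).
f = 8518 * 63.92 / 60
f = 544470.56 / 60
f = 9074.51 Hz

9074.51 Hz


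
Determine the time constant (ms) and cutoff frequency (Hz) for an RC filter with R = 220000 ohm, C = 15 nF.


Time constant: tau = R * C.
tau = 220000 * 1.50e-08 = 0.0033 s
tau = 3.3 ms
Cutoff frequency: fc = 1 / (2*pi*R*C).
fc = 1 / (2*pi*0.0033) = 48.23 Hz

tau = 3.3 ms, fc = 48.23 Hz


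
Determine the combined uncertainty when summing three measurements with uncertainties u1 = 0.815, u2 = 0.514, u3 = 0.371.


For a sum of independent quantities, uc = sqrt(u1^2 + u2^2 + u3^2).
uc = sqrt(0.815^2 + 0.514^2 + 0.371^2)
uc = sqrt(0.664225 + 0.264196 + 0.137641)
uc = 1.0325

1.0325


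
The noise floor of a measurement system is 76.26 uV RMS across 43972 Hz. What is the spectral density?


Noise spectral density = Vrms / sqrt(BW).
NSD = 76.26 / sqrt(43972)
NSD = 76.26 / 209.695
NSD = 0.3637 uV/sqrt(Hz)

0.3637 uV/sqrt(Hz)


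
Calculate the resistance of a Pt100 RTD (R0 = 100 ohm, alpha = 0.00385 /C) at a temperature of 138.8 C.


The RTD equation: Rt = R0 * (1 + alpha * T).
Rt = 100 * (1 + 0.00385 * 138.8)
Rt = 100 * (1 + 0.53438)
Rt = 100 * 1.53438
Rt = 153.438 ohm

153.438 ohm


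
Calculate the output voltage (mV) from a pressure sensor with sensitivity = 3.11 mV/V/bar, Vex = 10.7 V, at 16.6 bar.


Output = sensitivity * Vex * P.
Vout = 3.11 * 10.7 * 16.6
Vout = 33.277 * 16.6
Vout = 552.4 mV

552.4 mV


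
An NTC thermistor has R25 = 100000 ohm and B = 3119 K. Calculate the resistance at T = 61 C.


NTC thermistor equation: Rt = R25 * exp(B * (1/T - 1/T25)).
T in Kelvin: 334.15 K, T25 = 298.15 K
1/T - 1/T25 = 1/334.15 - 1/298.15 = -0.00036135
B * (1/T - 1/T25) = 3119 * -0.00036135 = -1.127
Rt = 100000 * exp(-1.127) = 32398.9 ohm

32398.9 ohm


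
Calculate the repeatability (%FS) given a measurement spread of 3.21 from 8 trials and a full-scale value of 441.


Repeatability = (spread / full scale) * 100%.
R = (3.21 / 441) * 100
R = 0.728 %FS

0.728 %FS


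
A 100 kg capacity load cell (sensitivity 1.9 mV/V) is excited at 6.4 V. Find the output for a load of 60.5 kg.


Vout = rated_output * Vex * (load / capacity).
Vout = 1.9 * 6.4 * (60.5 / 100)
Vout = 1.9 * 6.4 * 0.605
Vout = 7.357 mV

7.357 mV


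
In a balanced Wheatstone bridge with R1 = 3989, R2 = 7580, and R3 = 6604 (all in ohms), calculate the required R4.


At balance: R1*R4 = R2*R3, so R4 = R2*R3/R1.
R4 = 7580 * 6604 / 3989
R4 = 50058320 / 3989
R4 = 12549.09 ohm

12549.09 ohm


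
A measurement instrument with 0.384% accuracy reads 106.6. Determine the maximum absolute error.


Absolute error = (accuracy% / 100) * reading.
Error = (0.384 / 100) * 106.6
Error = 0.00384 * 106.6
Error = 0.4093

0.4093
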